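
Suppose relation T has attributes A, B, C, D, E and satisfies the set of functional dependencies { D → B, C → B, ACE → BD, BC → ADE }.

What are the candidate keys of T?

{C}

Attribute C never appears on the right-hand side of any dependency, so C must belong to every candidate key.
{C}⁺ = {A, B, C, D, E}, which is all of the schema, so {C} is the only candidate key.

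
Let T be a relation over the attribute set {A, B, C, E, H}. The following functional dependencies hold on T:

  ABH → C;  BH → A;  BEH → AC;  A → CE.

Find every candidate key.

BH

Attributes B, H never appear on any right-hand side, so every candidate key must contain {B, H}.
{B, H}⁺ = {A, B, C, E, H}, which is all of the schema, so {B, H} is the only candidate key.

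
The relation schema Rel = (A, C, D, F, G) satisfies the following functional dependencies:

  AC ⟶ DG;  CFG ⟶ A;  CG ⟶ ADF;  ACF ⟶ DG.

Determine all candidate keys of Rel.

Attribute C never appears on the right-hand side of any dependency, so C must belong to every candidate key.
{C}⁺ = {C}, which is not all of the schema, so we must add further attributes.
{A, C}⁺: AC→DG adds D, G; CG→ADF adds F → {A, C, D, F, G}.
{C, G}⁺: CG→ADF adds A, D, F → {A, C, D, F, G}.
Any other superkey contains one of these as a subset, so there are no further candidate keys.

{A, C}, {C, G}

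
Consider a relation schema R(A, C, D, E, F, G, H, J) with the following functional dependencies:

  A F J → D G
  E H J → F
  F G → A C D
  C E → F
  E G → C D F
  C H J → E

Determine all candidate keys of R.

ACHJ, AEHJ, AFHJ, CGHJ, EGHJ, FGHJ

{A, C, H, J}⁺: CHJ→E adds E; EHJ→F adds F; AFJ→DG adds D, G → {A, C, D, E, F, G, H, J}. Minimal: {C, H, J}⁺ = {C, E, F, H, J}; {A, H, J}⁺ = {A, H, J}; {A, C, J}⁺ = {A, C, J}; … — none reach the full schema.
{A, E, H, J}⁺: EHJ→F adds F; AFJ→DG adds D, G; FG→ACD adds C → {A, C, D, E, F, G, H, J}. Minimal: {E, H, J}⁺ = {E, F, H, J}; {A, H, J}⁺ = {A, H, J}; {A, E, J}⁺ = {A, E, J}; … — none reach the full schema.
{A, F, H, J}⁺: AFJ→DG adds D, G; FG→ACD adds C; CHJ→E adds E → {A, C, D, E, F, G, H, J}. Minimal: {F, H, J}⁺ = {F, H, J}; {A, H, J}⁺ = {A, H, J}; {A, F, J}⁺ = {A, C, D, F, G, J}; … — none reach the full schema.
{C, G, H, J}⁺: CHJ→E adds E; EHJ→F adds F; FG→ACD adds A, D → {A, C, D, E, F, G, H, J}. Minimal: {G, H, J}⁺ = {G, H, J}; {C, H, J}⁺ = {C, E, F, H, J}; {C, G, J}⁺ = {C, G, J}; … — none reach the full schema.
{E, G, H, J}⁺: EHJ→F adds F; FG→ACD adds A, C, D → {A, C, D, E, F, G, H, J}. Minimal: {G, H, J}⁺ = {G, H, J}; {E, H, J}⁺ = {E, F, H, J}; {E, G, J}⁺ = {A, C, D, E, F, G, J}; … — none reach the full schema.
{F, G, H, J}⁺: FG→ACD adds A, C, D; CHJ→E adds E → {A, C, D, E, F, G, H, J}. Minimal: {G, H, J}⁺ = {G, H, J}; {F, H, J}⁺ = {F, H, J}; {F, G, J}⁺ = {A, C, D, F, G, J}; … — none reach the full schema.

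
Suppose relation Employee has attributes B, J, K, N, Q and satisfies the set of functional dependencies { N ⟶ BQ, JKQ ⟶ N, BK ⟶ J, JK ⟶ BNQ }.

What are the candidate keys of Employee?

Attribute K never appears on the right-hand side of any dependency, so K must belong to every candidate key.
{K}⁺ = {K}, which is not all of the schema, so we must add further attributes.
{B, K}⁺: BK→J adds J; JK→BNQ adds N, Q → {B, J, K, N, Q}. Minimal: {K}⁺ = {K}; {B}⁺ = {B} — none reach the full schema.
{J, K}⁺: JK→BNQ adds B, N, Q → {B, J, K, N, Q}. Minimal: {K}⁺ = {K}; {J}⁺ = {J} — none reach the full schema.
{K, N}⁺: N→BQ adds B, Q; BK→J adds J → {B, J, K, N, Q}. Minimal: {N}⁺ = {B, N, Q}; {K}⁺ = {K} — none reach the full schema.

(B, K), (J, K), (K, N)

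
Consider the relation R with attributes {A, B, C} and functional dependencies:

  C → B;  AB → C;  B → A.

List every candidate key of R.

{B}⁺: B→A adds A; AB→C adds C → {A, B, C}.
{C}⁺: C→B adds B; B→A adds A → {A, B, C}.
Any other superkey contains one of these as a subset, so there are no further candidate keys.

{B}, {C}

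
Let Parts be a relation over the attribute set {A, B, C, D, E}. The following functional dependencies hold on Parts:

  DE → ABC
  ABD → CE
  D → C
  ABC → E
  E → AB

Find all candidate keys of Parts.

DE, ABD

{D, E}⁺: DE→ABC adds A, B, C → {A, B, C, D, E}. Minimal: {E}⁺ = {A, B, E}; {D}⁺ = {C, D} — none reach the full schema.
{A, B, D}⁺: ABD→CE adds C, E → {A, B, C, D, E}. Minimal: {B, D}⁺ = {B, C, D}; {A, D}⁺ = {A, C, D}; {A, B}⁺ = {A, B} — none reach the full schema.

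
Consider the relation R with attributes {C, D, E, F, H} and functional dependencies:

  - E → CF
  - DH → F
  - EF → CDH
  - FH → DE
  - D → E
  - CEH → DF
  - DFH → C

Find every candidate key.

{D}⁺: D→E adds E; E→CF adds C, F; EF→CDH adds H → {C, D, E, F, H}.
{E}⁺: E→CF adds C, F; EF→CDH adds D, H → {C, D, E, F, H}.
{F, H}⁺: FH→DE adds D, E; DFH→C adds C → {C, D, E, F, H}. Minimal: {H}⁺ = {H}; {F}⁺ = {F} — none reach the full schema.
Any other superkey contains one of these as a subset, so there are no further candidate keys.

D, E, FH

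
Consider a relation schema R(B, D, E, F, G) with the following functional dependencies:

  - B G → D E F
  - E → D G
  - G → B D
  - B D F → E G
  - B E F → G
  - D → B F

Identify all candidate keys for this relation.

{D}, {E}, {G}

{D}⁺: D→BF adds B, F; BDF→EG adds E, G → {B, D, E, F, G}.
{E}⁺: E→DG adds D, G; G→BD adds B; D→BF adds F → {B, D, E, F, G}.
{G}⁺: G→BD adds B, D; D→BF adds F; BG→DEF adds E → {B, D, E, F, G}.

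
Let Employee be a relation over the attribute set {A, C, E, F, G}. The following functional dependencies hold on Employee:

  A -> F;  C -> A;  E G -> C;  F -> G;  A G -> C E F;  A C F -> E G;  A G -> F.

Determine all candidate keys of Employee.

{A}⁺: A→F adds F; F→G adds G; AG→CEF adds C, E → {A, C, E, F, G}.
{C}⁺: C→A adds A; A→F adds F; F→G adds G; AG→CEF adds E → {A, C, E, F, G}.
{E, F}⁺: F→G adds G; EG→C adds C; C→A adds A → {A, C, E, F, G}. Minimal: {F}⁺ = {F, G}; {E}⁺ = {E} — none reach the full schema.
{E, G}⁺: EG→C adds C; C→A adds A; AG→CEF adds F → {A, C, E, F, G}. Minimal: {G}⁺ = {G}; {E}⁺ = {E} — none reach the full schema.

A; C; EF; EG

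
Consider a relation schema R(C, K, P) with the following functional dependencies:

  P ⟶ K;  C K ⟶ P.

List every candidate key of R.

{C, K}⁺: CK→P adds P → {C, K, P}. Minimal: {K}⁺ = {K}; {C}⁺ = {C} — none reach the full schema.
{C, P}⁺: P→K adds K → {C, K, P}. Minimal: {P}⁺ = {K, P}; {C}⁺ = {C} — none reach the full schema.

{C, K}; {C, P}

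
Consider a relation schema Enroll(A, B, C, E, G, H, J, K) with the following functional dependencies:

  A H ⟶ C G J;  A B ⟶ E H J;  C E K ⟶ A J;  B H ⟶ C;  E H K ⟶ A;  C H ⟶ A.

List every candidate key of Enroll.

Attributes B, K never appear on any right-hand side, so every candidate key must contain {B, K}.
{B, K}⁺ = {B, K}, which is not all of the schema, so we must add further attributes.
{A, B, K}⁺: AB→EHJ adds E, H, J; BH→C adds C; AH→CGJ adds G → {A, B, C, E, G, H, J, K}.
{B, H, K}⁺: BH→C adds C; CH→A adds A; AH→CGJ adds G, J; AB→EHJ adds E → {A, B, C, E, G, H, J, K}.
{B, C, E, K}⁺: CEK→AJ adds A, J; AB→EHJ adds H; AH→CGJ adds G → {A, B, C, E, G, H, J, K}.

ABK, BHK, BCEK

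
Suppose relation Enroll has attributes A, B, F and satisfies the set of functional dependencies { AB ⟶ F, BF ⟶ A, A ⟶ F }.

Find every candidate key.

AB, BF

Attribute B never appears on the right-hand side of any dependency, so B must belong to every candidate key.
{B}⁺ = {B}, which is not all of the schema, so we must add further attributes.
{A, B}⁺: AB→F adds F → {A, B, F}. Minimal: {B}⁺ = {B}; {A}⁺ = {A, F} — none reach the full schema.
{B, F}⁺: BF→A adds A → {A, B, F}. Minimal: {F}⁺ = {F}; {B}⁺ = {B} — none reach the full schema.
Any other superkey contains one of these as a subset, so there are no further candidate keys.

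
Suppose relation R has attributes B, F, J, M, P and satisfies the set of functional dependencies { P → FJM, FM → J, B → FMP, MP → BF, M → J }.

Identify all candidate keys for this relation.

{B}, {P}

{B}⁺: B→FMP adds F, M, P; M→J adds J → {B, F, J, M, P}.
{P}⁺: P→FJM adds F, J, M; MP→BF adds B → {B, F, J, M, P}.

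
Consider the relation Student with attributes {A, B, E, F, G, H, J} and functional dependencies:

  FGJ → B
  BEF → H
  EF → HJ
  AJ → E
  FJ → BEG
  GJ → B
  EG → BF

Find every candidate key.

Attribute A never appears on the right-hand side of any dependency, so A must belong to every candidate key.
{A}⁺ = {A}, which is not all of the schema, so we must add further attributes.
{A, E, F}⁺: EF→HJ adds H, J; FJ→BEG adds B, G → {A, B, E, F, G, H, J}.
{A, E, G}⁺: EG→BF adds B, F; BEF→H adds H; EF→HJ adds J → {A, B, E, F, G, H, J}.
{A, F, J}⁺: AJ→E adds E; FJ→BEG adds B, G; BEF→H adds H → {A, B, E, F, G, H, J}.
{A, G, J}⁺: AJ→E adds E; GJ→B adds B; EG→BF adds F; BEF→H adds H → {A, B, E, F, G, H, J}.

(A, E, F); (A, E, G); (A, F, J); (A, G, J)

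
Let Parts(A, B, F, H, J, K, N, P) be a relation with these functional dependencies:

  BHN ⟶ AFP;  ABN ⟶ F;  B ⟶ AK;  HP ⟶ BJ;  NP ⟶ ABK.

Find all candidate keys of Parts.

Attributes H, N never appear on any right-hand side, so every candidate key must contain {H, N}.
{H, N}⁺ = {H, N}, which is not all of the schema, so we must add further attributes.
{B, H, N}⁺: BHN→AFP adds A, F, P; B→AK adds K; HP→BJ adds J → {A, B, F, H, J, K, N, P}.
{H, N, P}⁺: HP→BJ adds B, J; NP→ABK adds A, K; BHN→AFP adds F → {A, B, F, H, J, K, N, P}.

{B, H, N}; {H, N, P}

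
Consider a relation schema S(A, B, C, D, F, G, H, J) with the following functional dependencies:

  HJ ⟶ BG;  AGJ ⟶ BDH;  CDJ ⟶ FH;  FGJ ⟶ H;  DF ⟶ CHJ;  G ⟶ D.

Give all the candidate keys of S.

{A, D, F}, {A, F, G}, {A, C, D, J}, {A, C, G, J}, {A, C, H, J}, {A, F, H, J}

Attribute A never appears on the right-hand side of any dependency, so A must belong to every candidate key.
{A}⁺ = {A}, which is not all of the schema, so we must add further attributes.
{A, D, F}⁺: DF→CHJ adds C, H, J; HJ→BG adds B, G → {A, B, C, D, F, G, H, J}. Minimal: {D, F}⁺ = {B, C, D, F, G, H, J}; {A, F}⁺ = {A, F}; {A, D}⁺ = {A, D} — none reach the full schema.
{A, F, G}⁺: G→D adds D; DF→CHJ adds C, H, J; HJ→BG adds B → {A, B, C, D, F, G, H, J}. Minimal: {F, G}⁺ = {B, C, D, F, G, H, J}; {A, G}⁺ = {A, D, G}; {A, F}⁺ = {A, F} — none reach the full schema.
{A, C, D, J}⁺: CDJ→FH adds F, H; HJ→BG adds B, G → {A, B, C, D, F, G, H, J}. Minimal: {C, D, J}⁺ = {B, C, D, F, G, H, J}; {A, D, J}⁺ = {A, D, J}; {A, C, J}⁺ = {A, C, J}; … — none reach the full schema.
{A, C, G, J}⁺: AGJ→BDH adds B, D, H; CDJ→FH adds F → {A, B, C, D, F, G, H, J}. Minimal: {C, G, J}⁺ = {B, C, D, F, G, H, J}; {A, G, J}⁺ = {A, B, D, G, H, J}; {A, C, J}⁺ = {A, C, J}; … — none reach the full schema.
{A, C, H, J}⁺: HJ→BG adds B, G; AGJ→BDH adds D; CDJ→FH adds F → {A, B, C, D, F, G, H, J}. Minimal: {C, H, J}⁺ = {B, C, D, F, G, H, J}; {A, H, J}⁺ = {A, B, D, G, H, J}; {A, C, J}⁺ = {A, C, J}; … — none reach the full schema.
{A, F, H, J}⁺: HJ→BG adds B, G; AGJ→BDH adds D; DF→CHJ adds C → {A, B, C, D, F, G, H, J}. Minimal: {F, H, J}⁺ = {B, C, D, F, G, H, J}; {A, H, J}⁺ = {A, B, D, G, H, J}; {A, F, J}⁺ = {A, F, J}; … — none reach the full schema.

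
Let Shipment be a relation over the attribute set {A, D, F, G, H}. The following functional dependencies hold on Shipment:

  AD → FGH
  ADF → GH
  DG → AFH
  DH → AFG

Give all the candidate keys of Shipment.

(A, D); (D, G); (D, H)

Attribute D never appears on the right-hand side of any dependency, so D must belong to every candidate key.
{D}⁺ = {D}, which is not all of the schema, so we must add further attributes.
{A, D}⁺: AD→FGH adds F, G, H → {A, D, F, G, H}. Minimal: {D}⁺ = {D}; {A}⁺ = {A} — none reach the full schema.
{D, G}⁺: DG→AFH adds A, F, H → {A, D, F, G, H}. Minimal: {G}⁺ = {G}; {D}⁺ = {D} — none reach the full schema.
{D, H}⁺: DH→AFG adds A, F, G → {A, D, F, G, H}. Minimal: {H}⁺ = {H}; {D}⁺ = {D} — none reach the full schema.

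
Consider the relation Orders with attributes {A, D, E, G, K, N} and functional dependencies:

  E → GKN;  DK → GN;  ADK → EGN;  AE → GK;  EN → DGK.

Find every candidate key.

{A, E}⁺: E→GKN adds G, K, N; EN→DGK adds D → {A, D, E, G, K, N}. Minimal: {E}⁺ = {D, E, G, K, N}; {A}⁺ = {A} — none reach the full schema.
{A, D, K}⁺: DK→GN adds G, N; ADK→EGN adds E → {A, D, E, G, K, N}. Minimal: {D, K}⁺ = {D, G, K, N}; {A, K}⁺ = {A, K}; {A, D}⁺ = {A, D} — none reach the full schema.

AE; ADK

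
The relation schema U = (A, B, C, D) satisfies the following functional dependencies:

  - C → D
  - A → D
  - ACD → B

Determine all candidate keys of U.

(A, C)

{A, C}⁺: C→D adds D; ACD→B adds B → {A, B, C, D}. Minimal: {C}⁺ = {C, D}; {A}⁺ = {A, D} — none reach the full schema.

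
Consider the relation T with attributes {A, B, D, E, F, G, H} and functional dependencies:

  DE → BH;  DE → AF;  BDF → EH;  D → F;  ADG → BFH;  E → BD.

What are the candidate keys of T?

Attribute G never appears on the right-hand side of any dependency, so G must belong to every candidate key.
{G}⁺ = {G}, which is not all of the schema, so we must add further attributes.
{E, G}⁺: E→BD adds B, D; DE→BH adds H; DE→AF adds A, F → {A, B, D, E, F, G, H}. Minimal: {G}⁺ = {G}; {E}⁺ = {A, B, D, E, F, H} — none reach the full schema.
{A, D, G}⁺: D→F adds F; ADG→BFH adds B, H; BDF→EH adds E → {A, B, D, E, F, G, H}. Minimal: {D, G}⁺ = {D, F, G}; {A, G}⁺ = {A, G}; {A, D}⁺ = {A, D, F} — none reach the full schema.
{B, D, G}⁺: D→F adds F; BDF→EH adds E, H; DE→AF adds A → {A, B, D, E, F, G, H}. Minimal: {D, G}⁺ = {D, F, G}; {B, G}⁺ = {B, G}; {B, D}⁺ = {A, B, D, E, F, H} — none reach the full schema.

(E, G), (A, D, G), (B, D, G)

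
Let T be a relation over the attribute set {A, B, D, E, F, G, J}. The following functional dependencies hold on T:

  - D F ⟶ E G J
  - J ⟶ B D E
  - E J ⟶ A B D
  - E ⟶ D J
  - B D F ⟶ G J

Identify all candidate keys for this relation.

{D, F}; {E, F}; {F, J}

Attribute F never appears on the right-hand side of any dependency, so F must belong to every candidate key.
{F}⁺ = {F}, which is not all of the schema, so we must add further attributes.
{D, F}⁺: DF→EGJ adds E, G, J; J→BDE adds B; EJ→ABD adds A → {A, B, D, E, F, G, J}.
{E, F}⁺: E→DJ adds D, J; DF→EGJ adds G; J→BDE adds B; EJ→ABD adds A → {A, B, D, E, F, G, J}.
{F, J}⁺: J→BDE adds B, D, E; EJ→ABD adds A; BDF→GJ adds G → {A, B, D, E, F, G, J}.
Any other superkey contains one of these as a subset, so there are no further candidate keys.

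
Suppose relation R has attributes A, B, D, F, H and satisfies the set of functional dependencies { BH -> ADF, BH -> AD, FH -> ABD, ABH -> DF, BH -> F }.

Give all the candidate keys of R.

Attribute H never appears on the right-hand side of any dependency, so H must belong to every candidate key.
{H}⁺ = {H}, which is not all of the schema, so we must add further attributes.
{B, H}⁺: BH→ADF adds A, D, F → {A, B, D, F, H}. Minimal: {H}⁺ = {H}; {B}⁺ = {B} — none reach the full schema.
{F, H}⁺: FH→ABD adds A, B, D → {A, B, D, F, H}. Minimal: {H}⁺ = {H}; {F}⁺ = {F} — none reach the full schema.
Any other superkey contains one of these as a subset, so there are no further candidate keys.

{B, H}, {F, H}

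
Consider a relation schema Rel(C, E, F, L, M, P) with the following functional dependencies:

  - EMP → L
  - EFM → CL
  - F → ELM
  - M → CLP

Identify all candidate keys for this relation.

F

Attribute F never appears on the right-hand side of any dependency, so F must belong to every candidate key.
{F}⁺ = {C, E, F, L, M, P}, which is all of the schema, so {F} is the only candidate key.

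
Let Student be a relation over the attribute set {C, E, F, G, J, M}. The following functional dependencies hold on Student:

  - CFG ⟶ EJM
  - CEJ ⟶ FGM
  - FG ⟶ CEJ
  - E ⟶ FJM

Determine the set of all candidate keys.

{C, E}⁺: E→FJM adds F, J, M; CEJ→FGM adds G → {C, E, F, G, J, M}. Minimal: {E}⁺ = {E, F, J, M}; {C}⁺ = {C} — none reach the full schema.
{E, G}⁺: E→FJM adds F, J, M; FG→CEJ adds C → {C, E, F, G, J, M}. Minimal: {G}⁺ = {G}; {E}⁺ = {E, F, J, M} — none reach the full schema.
{F, G}⁺: FG→CEJ adds C, E, J; E→FJM adds M → {C, E, F, G, J, M}. Minimal: {G}⁺ = {G}; {F}⁺ = {F} — none reach the full schema.

{C, E}; {E, G}; {F, G}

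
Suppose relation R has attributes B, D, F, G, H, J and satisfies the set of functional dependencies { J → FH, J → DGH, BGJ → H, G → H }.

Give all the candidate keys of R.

{B, J}⁺: J→FH adds F, H; J→DGH adds D, G → {B, D, F, G, H, J}.
No other minimal superkey exists.

{B, J}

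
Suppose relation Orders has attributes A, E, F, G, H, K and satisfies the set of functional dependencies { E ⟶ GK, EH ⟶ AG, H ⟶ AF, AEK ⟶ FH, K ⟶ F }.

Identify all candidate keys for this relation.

AE, EH

Attribute E never appears on the right-hand side of any dependency, so E must belong to every candidate key.
{E}⁺ = {E, F, G, K}, which is not all of the schema, so we must add further attributes.
{A, E}⁺: E→GK adds G, K; AEK→FH adds F, H → {A, E, F, G, H, K}. Minimal: {E}⁺ = {E, F, G, K}; {A}⁺ = {A} — none reach the full schema.
{E, H}⁺: E→GK adds G, K; EH→AG adds A; H→AF adds F → {A, E, F, G, H, K}. Minimal: {H}⁺ = {A, F, H}; {E}⁺ = {E, F, G, K} — none reach the full schema.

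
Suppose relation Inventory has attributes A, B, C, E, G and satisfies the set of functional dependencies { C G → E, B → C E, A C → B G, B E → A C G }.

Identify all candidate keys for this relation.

{B}⁺: B→CE adds C, E; BE→ACG adds A, G → {A, B, C, E, G}.
{A, C}⁺: AC→BG adds B, G; CG→E adds E → {A, B, C, E, G}.

{B}, {A, C}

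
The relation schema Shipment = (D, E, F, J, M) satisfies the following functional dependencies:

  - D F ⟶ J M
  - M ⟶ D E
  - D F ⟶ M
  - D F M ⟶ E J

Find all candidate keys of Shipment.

Attribute F never appears on the right-hand side of any dependency, so F must belong to every candidate key.
{F}⁺ = {F}, which is not all of the schema, so we must add further attributes.
{D, F}⁺: DF→JM adds J, M; M→DE adds E → {D, E, F, J, M}. Minimal: {F}⁺ = {F}; {D}⁺ = {D} — none reach the full schema.
{F, M}⁺: M→DE adds D, E; DFM→EJ adds J → {D, E, F, J, M}. Minimal: {M}⁺ = {D, E, M}; {F}⁺ = {F} — none reach the full schema.
Any other superkey contains one of these as a subset, so there are no further candidate keys.

DF, FM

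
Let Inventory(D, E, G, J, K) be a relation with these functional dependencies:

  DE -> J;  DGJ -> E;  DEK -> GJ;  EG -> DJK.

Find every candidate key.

{E, G}⁺: EG→DJK adds D, J, K → {D, E, G, J, K}. Minimal: {G}⁺ = {G}; {E}⁺ = {E} — none reach the full schema.
{D, E, K}⁺: DE→J adds J; DEK→GJ adds G → {D, E, G, J, K}. Minimal: {E, K}⁺ = {E, K}; {D, K}⁺ = {D, K}; {D, E}⁺ = {D, E, J} — none reach the full schema.
{D, G, J}⁺: DGJ→E adds E; EG→DJK adds K → {D, E, G, J, K}. Minimal: {G, J}⁺ = {G, J}; {D, J}⁺ = {D, J}; {D, G}⁺ = {D, G} — none reach the full schema.
Any other superkey contains one of these as a subset, so there are no further candidate keys.

(E, G), (D, E, K), (D, G, J)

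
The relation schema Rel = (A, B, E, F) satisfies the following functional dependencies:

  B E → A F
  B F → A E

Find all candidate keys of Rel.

Attribute B never appears on the right-hand side of any dependency, so B must belong to every candidate key.
{B}⁺ = {B}, which is not all of the schema, so we must add further attributes.
{B, E}⁺: BE→AF adds A, F → {A, B, E, F}. Minimal: {E}⁺ = {E}; {B}⁺ = {B} — none reach the full schema.
{B, F}⁺: BF→AE adds A, E → {A, B, E, F}. Minimal: {F}⁺ = {F}; {B}⁺ = {B} — none reach the full schema.

{B, E}, {B, F}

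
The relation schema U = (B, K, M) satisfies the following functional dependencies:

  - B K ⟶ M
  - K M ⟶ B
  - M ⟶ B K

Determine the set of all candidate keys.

M, BK

{M}⁺: M→BK adds B, K → {B, K, M}.
{B, K}⁺: BK→M adds M → {B, K, M}. Minimal: {K}⁺ = {K}; {B}⁺ = {B} — none reach the full schema.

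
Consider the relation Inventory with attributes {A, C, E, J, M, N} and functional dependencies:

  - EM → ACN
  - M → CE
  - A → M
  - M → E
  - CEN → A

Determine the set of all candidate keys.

{A, J}, {J, M}, {C, E, J, N}

Attribute J never appears on the right-hand side of any dependency, so J must belong to every candidate key.
{J}⁺ = {J}, which is not all of the schema, so we must add further attributes.
{A, J}⁺: A→M adds M; M→E adds E; EM→ACN adds C, N → {A, C, E, J, M, N}.
{J, M}⁺: M→CE adds C, E; EM→ACN adds A, N → {A, C, E, J, M, N}.
{C, E, J, N}⁺: CEN→A adds A; A→M adds M → {A, C, E, J, M, N}.
Any other superkey contains one of these as a subset, so there are no further candidate keys.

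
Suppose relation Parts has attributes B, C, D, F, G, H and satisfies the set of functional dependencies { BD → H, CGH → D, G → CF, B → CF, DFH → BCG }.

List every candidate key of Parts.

{B, D}⁺: BD→H adds H; B→CF adds C, F; DFH→BCG adds G → {B, C, D, F, G, H}. Minimal: {D}⁺ = {D}; {B}⁺ = {B, C, F} — none reach the full schema.
{G, H}⁺: G→CF adds C, F; CGH→D adds D; DFH→BCG adds B → {B, C, D, F, G, H}. Minimal: {H}⁺ = {H}; {G}⁺ = {C, F, G} — none reach the full schema.
{D, F, H}⁺: DFH→BCG adds B, C, G → {B, C, D, F, G, H}. Minimal: {F, H}⁺ = {F, H}; {D, H}⁺ = {D, H}; {D, F}⁺ = {D, F} — none reach the full schema.
Any other superkey contains one of these as a subset, so there are no further candidate keys.

(B, D); (G, H); (D, F, H)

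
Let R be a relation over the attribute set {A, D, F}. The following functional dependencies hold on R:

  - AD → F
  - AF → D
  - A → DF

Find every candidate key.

A

{A}⁺: A→DF adds D, F → {A, D, F}.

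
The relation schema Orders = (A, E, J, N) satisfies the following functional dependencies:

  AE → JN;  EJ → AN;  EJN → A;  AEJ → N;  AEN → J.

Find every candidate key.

AE; EJ

Attribute E never appears on the right-hand side of any dependency, so E must belong to every candidate key.
{E}⁺ = {E}, which is not all of the schema, so we must add further attributes.
{A, E}⁺: AE→JN adds J, N → {A, E, J, N}.
{E, J}⁺: EJ→AN adds A, N → {A, E, J, N}.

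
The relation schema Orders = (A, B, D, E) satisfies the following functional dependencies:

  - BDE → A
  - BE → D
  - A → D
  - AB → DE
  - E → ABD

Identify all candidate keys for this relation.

{E}, {A, B}

{E}⁺: E→ABD adds A, B, D → {A, B, D, E}.
{A, B}⁺: A→D adds D; AB→DE adds E → {A, B, D, E}. Minimal: {B}⁺ = {B}; {A}⁺ = {A, D} — none reach the full schema.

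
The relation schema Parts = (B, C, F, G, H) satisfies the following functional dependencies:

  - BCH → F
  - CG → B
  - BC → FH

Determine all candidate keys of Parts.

Attributes C, G never appear on any right-hand side, so every candidate key must contain {C, G}.
{C, G}⁺ = {B, C, F, G, H}, which is all of the schema, so {C, G} is the only candidate key.

{C, G}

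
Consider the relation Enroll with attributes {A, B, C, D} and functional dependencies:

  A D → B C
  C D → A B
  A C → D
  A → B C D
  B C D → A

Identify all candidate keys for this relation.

{A}⁺: A→BCD adds B, C, D → {A, B, C, D}.
{C, D}⁺: CD→AB adds A, B → {A, B, C, D}. Minimal: {D}⁺ = {D}; {C}⁺ = {C} — none reach the full schema.

A, CD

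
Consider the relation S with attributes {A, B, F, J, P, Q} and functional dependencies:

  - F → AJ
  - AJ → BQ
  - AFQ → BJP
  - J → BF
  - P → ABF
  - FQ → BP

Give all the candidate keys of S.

(F); (J); (P)

{F}⁺: F→AJ adds A, J; AJ→BQ adds B, Q; AFQ→BJP adds P → {A, B, F, J, P, Q}.
{J}⁺: J→BF adds B, F; F→AJ adds A; AJ→BQ adds Q; AFQ→BJP adds P → {A, B, F, J, P, Q}.
{P}⁺: P→ABF adds A, B, F; F→AJ adds J; AJ→BQ adds Q → {A, B, F, J, P, Q}.
Any other superkey contains one of these as a subset, so there are no further candidate keys.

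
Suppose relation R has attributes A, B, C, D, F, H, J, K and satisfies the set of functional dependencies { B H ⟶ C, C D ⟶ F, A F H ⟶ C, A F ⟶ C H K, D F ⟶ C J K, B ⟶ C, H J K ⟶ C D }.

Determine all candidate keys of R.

Attributes A, B never appear on any right-hand side, so every candidate key must contain {A, B}.
{A, B}⁺ = {A, B, C}, which is not all of the schema, so we must add further attributes.
{A, B, D}⁺: B→C adds C; CD→F adds F; AF→CHK adds H, K; DF→CJK adds J → {A, B, C, D, F, H, J, K}. Minimal: {B, D}⁺ = {B, C, D, F, J, K}; {A, D}⁺ = {A, D}; {A, B}⁺ = {A, B, C} — none reach the full schema.
{A, B, F, J}⁺: AF→CHK adds C, H, K; HJK→CD adds D → {A, B, C, D, F, H, J, K}. Minimal: {B, F, J}⁺ = {B, C, F, J}; {A, F, J}⁺ = {A, C, D, F, H, J, K}; {A, B, J}⁺ = {A, B, C, J}; … — none reach the full schema.
{A, B, H, J, K}⁺: BH→C adds C; HJK→CD adds D; CD→F adds F → {A, B, C, D, F, H, J, K}. Minimal: {B, H, J, K}⁺ = {B, C, D, F, H, J, K}; {A, H, J, K}⁺ = {A, C, D, F, H, J, K}; {A, B, J, K}⁺ = {A, B, C, J, K}; … — none reach the full schema.
Any other superkey contains one of these as a subset, so there are no further candidate keys.

{A, B, D}; {A, B, F, J}; {A, B, H, J, K}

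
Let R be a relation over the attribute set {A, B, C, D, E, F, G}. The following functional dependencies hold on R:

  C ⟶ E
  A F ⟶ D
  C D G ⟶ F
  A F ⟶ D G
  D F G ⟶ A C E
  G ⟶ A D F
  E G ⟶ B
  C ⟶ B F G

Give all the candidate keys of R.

C; G; AF

{C}⁺: C→E adds E; C→BFG adds B, F, G; G→ADF adds A, D → {A, B, C, D, E, F, G}.
{G}⁺: G→ADF adds A, D, F; DFG→ACE adds C, E; EG→B adds B → {A, B, C, D, E, F, G}.
{A, F}⁺: AF→D adds D; AF→DG adds G; DFG→ACE adds C, E; EG→B adds B → {A, B, C, D, E, F, G}. Minimal: {F}⁺ = {F}; {A}⁺ = {A} — none reach the full schema.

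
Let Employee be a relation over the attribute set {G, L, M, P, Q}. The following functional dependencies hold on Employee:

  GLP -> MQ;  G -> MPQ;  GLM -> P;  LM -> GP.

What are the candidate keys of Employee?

Attribute L never appears on the right-hand side of any dependency, so L must belong to every candidate key.
{L}⁺ = {L}, which is not all of the schema, so we must add further attributes.
{G, L}⁺: G→MPQ adds M, P, Q → {G, L, M, P, Q}.
{L, M}⁺: LM→GP adds G, P; GLP→MQ adds Q → {G, L, M, P, Q}.
Any other superkey contains one of these as a subset, so there are no further candidate keys.

{G, L}; {L, M}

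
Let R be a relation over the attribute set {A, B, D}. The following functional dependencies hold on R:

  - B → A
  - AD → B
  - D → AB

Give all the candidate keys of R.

{D}⁺: D→AB adds A, B → {A, B, D}.

{D}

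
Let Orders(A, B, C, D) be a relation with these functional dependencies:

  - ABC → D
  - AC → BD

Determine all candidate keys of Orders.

{A, C}

Attributes A, C never appear on any right-hand side, so every candidate key must contain {A, C}.
{A, C}⁺ = {A, B, C, D}, which is all of the schema, so {A, C} is the only candidate key.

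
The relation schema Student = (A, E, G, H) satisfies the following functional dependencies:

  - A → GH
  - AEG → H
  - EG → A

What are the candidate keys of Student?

Attribute E never appears on the right-hand side of any dependency, so E must belong to every candidate key.
{E}⁺ = {E}, which is not all of the schema, so we must add further attributes.
{A, E}⁺: A→GH adds G, H → {A, E, G, H}. Minimal: {E}⁺ = {E}; {A}⁺ = {A, G, H} — none reach the full schema.
{E, G}⁺: EG→A adds A; A→GH adds H → {A, E, G, H}. Minimal: {G}⁺ = {G}; {E}⁺ = {E} — none reach the full schema.

AE, EG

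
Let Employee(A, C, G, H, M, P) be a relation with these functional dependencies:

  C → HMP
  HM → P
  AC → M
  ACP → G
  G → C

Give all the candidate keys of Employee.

{A, C}; {A, G}

Attribute A never appears on the right-hand side of any dependency, so A must belong to every candidate key.
{A}⁺ = {A}, which is not all of the schema, so we must add further attributes.
{A, C}⁺: C→HMP adds H, M, P; ACP→G adds G → {A, C, G, H, M, P}. Minimal: {C}⁺ = {C, H, M, P}; {A}⁺ = {A} — none reach the full schema.
{A, G}⁺: G→C adds C; C→HMP adds H, M, P → {A, C, G, H, M, P}. Minimal: {G}⁺ = {C, G, H, M, P}; {A}⁺ = {A} — none reach the full schema.
Any other superkey contains one of these as a subset, so there are no further candidate keys.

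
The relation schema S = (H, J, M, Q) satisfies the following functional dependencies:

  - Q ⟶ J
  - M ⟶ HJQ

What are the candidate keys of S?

(M)

Attribute M never appears on the right-hand side of any dependency, so M must belong to every candidate key.
{M}⁺ = {H, J, M, Q}, which is all of the schema, so {M} is the only candidate key.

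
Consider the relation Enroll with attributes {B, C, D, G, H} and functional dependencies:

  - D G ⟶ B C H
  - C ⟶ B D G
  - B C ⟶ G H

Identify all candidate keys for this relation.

{C}⁺: C→BDG adds B, D, G; BC→GH adds H → {B, C, D, G, H}.
{D, G}⁺: DG→BCH adds B, C, H → {B, C, D, G, H}. Minimal: {G}⁺ = {G}; {D}⁺ = {D} — none reach the full schema.

{C}, {D, G}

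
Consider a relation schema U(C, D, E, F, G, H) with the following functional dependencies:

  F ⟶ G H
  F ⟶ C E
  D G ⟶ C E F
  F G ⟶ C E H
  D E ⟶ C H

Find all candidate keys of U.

{D, F}, {D, G}

Attribute D never appears on the right-hand side of any dependency, so D must belong to every candidate key.
{D}⁺ = {D}, which is not all of the schema, so we must add further attributes.
{D, F}⁺: F→GH adds G, H; F→CE adds C, E → {C, D, E, F, G, H}. Minimal: {F}⁺ = {C, E, F, G, H}; {D}⁺ = {D} — none reach the full schema.
{D, G}⁺: DG→CEF adds C, E, F; FG→CEH adds H → {C, D, E, F, G, H}. Minimal: {G}⁺ = {G}; {D}⁺ = {D} — none reach the full schema.
Any other superkey contains one of these as a subset, so there are no further candidate keys.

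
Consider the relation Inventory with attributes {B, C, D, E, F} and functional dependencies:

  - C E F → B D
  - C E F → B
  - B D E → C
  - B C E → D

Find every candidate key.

CEF; BDEF

{C, E, F}⁺: CEF→BD adds B, D → {B, C, D, E, F}.
{B, D, E, F}⁺: BDE→C adds C → {B, C, D, E, F}.
Any other superkey contains one of these as a subset, so there are no further candidate keys.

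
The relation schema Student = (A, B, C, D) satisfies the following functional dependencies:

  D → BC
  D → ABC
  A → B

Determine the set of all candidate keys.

{D}⁺: D→BC adds B, C; D→ABC adds A → {A, B, C, D}.
No other minimal superkey exists.

D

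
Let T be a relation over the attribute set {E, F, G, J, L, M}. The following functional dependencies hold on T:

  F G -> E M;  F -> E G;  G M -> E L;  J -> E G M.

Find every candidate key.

{F, J}

Attributes F, J never appear on any right-hand side, so every candidate key must contain {F, J}.
{F, J}⁺ = {E, F, G, J, L, M}, which is all of the schema, so {F, J} is the only candidate key.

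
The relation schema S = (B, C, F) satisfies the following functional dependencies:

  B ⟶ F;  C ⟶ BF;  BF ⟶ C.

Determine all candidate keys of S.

{B}⁺: B→F adds F; BF→C adds C → {B, C, F}.
{C}⁺: C→BF adds B, F → {B, C, F}.
Any other superkey contains one of these as a subset, so there are no further candidate keys.

{B}, {C}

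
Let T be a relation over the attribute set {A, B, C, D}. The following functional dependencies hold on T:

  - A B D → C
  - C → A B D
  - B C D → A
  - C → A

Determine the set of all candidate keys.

{C}; {A, B, D}

{C}⁺: C→ABD adds A, B, D → {A, B, C, D}.
{A, B, D}⁺: ABD→C adds C → {A, B, C, D}.
Any other superkey contains one of these as a subset, so there are no further candidate keys.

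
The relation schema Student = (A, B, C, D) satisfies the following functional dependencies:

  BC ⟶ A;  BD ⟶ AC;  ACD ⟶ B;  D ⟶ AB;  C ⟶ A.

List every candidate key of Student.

Attribute D never appears on the right-hand side of any dependency, so D must belong to every candidate key.
{D}⁺ = {A, B, C, D}, which is all of the schema, so {D} is the only candidate key.

{D}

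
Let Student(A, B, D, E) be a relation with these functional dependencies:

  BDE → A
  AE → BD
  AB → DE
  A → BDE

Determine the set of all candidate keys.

{A}⁺: A→BDE adds B, D, E → {A, B, D, E}.
{B, D, E}⁺: BDE→A adds A → {A, B, D, E}. Minimal: {D, E}⁺ = {D, E}; {B, E}⁺ = {B, E}; {B, D}⁺ = {B, D} — none reach the full schema.

(A); (B, D, E)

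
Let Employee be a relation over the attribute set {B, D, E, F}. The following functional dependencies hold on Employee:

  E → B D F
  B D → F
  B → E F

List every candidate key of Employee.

{B}⁺: B→EF adds E, F; E→BDF adds D → {B, D, E, F}.
{E}⁺: E→BDF adds B, D, F → {B, D, E, F}.

{B}; {E}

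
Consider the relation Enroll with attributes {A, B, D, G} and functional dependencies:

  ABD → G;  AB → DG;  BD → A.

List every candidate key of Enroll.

{A, B}; {B, D}

Attribute B never appears on the right-hand side of any dependency, so B must belong to every candidate key.
{B}⁺ = {B}, which is not all of the schema, so we must add further attributes.
{A, B}⁺: AB→DG adds D, G → {A, B, D, G}. Minimal: {B}⁺ = {B}; {A}⁺ = {A} — none reach the full schema.
{B, D}⁺: BD→A adds A; ABD→G adds G → {A, B, D, G}. Minimal: {D}⁺ = {D}; {B}⁺ = {B} — none reach the full schema.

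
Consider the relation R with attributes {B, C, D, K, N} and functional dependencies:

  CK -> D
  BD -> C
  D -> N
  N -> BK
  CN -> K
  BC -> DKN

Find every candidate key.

(D), (B, C), (C, K), (C, N)

{D}⁺: D→N adds N; N→BK adds B, K; BD→C adds C → {B, C, D, K, N}.
{B, C}⁺: BC→DKN adds D, K, N → {B, C, D, K, N}. Minimal: {C}⁺ = {C}; {B}⁺ = {B} — none reach the full schema.
{C, K}⁺: CK→D adds D; D→N adds N; N→BK adds B → {B, C, D, K, N}. Minimal: {K}⁺ = {K}; {C}⁺ = {C} — none reach the full schema.
{C, N}⁺: N→BK adds B, K; BC→DKN adds D → {B, C, D, K, N}. Minimal: {N}⁺ = {B, K, N}; {C}⁺ = {C} — none reach the full schema.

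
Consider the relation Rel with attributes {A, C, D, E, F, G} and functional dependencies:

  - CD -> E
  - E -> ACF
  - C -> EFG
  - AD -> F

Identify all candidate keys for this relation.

{C, D}, {D, E}

Attribute D never appears on the right-hand side of any dependency, so D must belong to every candidate key.
{D}⁺ = {D}, which is not all of the schema, so we must add further attributes.
{C, D}⁺: CD→E adds E; E→ACF adds A, F; C→EFG adds G → {A, C, D, E, F, G}. Minimal: {D}⁺ = {D}; {C}⁺ = {A, C, E, F, G} — none reach the full schema.
{D, E}⁺: E→ACF adds A, C, F; C→EFG adds G → {A, C, D, E, F, G}. Minimal: {E}⁺ = {A, C, E, F, G}; {D}⁺ = {D} — none reach the full schema.
Any other superkey contains one of these as a subset, so there are no further candidate keys.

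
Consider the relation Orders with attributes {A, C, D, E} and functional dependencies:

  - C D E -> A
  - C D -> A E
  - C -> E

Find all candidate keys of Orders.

{C, D}

Attributes C, D never appear on any right-hand side, so every candidate key must contain {C, D}.
{C, D}⁺ = {A, C, D, E}, which is all of the schema, so {C, D} is the only candidate key.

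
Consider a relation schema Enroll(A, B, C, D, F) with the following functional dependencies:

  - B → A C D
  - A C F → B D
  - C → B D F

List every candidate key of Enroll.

(B), (C)

{B}⁺: B→ACD adds A, C, D; C→BDF adds F → {A, B, C, D, F}.
{C}⁺: C→BDF adds B, D, F; B→ACD adds A → {A, B, C, D, F}.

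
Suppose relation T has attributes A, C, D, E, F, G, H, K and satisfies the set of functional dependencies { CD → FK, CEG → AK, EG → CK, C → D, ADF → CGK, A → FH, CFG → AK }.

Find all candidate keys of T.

Attribute E never appears on the right-hand side of any dependency, so E must belong to every candidate key.
{E}⁺ = {E}, which is not all of the schema, so we must add further attributes.
{E, G}⁺: EG→CK adds C, K; C→D adds D; CD→FK adds F; CEG→AK adds A; A→FH adds H → {A, C, D, E, F, G, H, K}.
{A, C, E}⁺: C→D adds D; A→FH adds F, H; CD→FK adds K; ADF→CGK adds G → {A, C, D, E, F, G, H, K}.
{A, D, E}⁺: A→FH adds F, H; ADF→CGK adds C, G, K → {A, C, D, E, F, G, H, K}.

EG, ACE, ADE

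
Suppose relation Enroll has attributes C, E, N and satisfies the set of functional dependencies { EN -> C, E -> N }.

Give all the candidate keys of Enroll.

{E}⁺: E→N adds N; EN→C adds C → {C, E, N}.
No other minimal superkey exists.

{E}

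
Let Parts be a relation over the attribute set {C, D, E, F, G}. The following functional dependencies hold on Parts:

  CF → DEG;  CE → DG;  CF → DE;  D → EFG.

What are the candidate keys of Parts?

Attribute C never appears on the right-hand side of any dependency, so C must belong to every candidate key.
{C}⁺ = {C}, which is not all of the schema, so we must add further attributes.
{C, D}⁺: D→EFG adds E, F, G → {C, D, E, F, G}. Minimal: {D}⁺ = {D, E, F, G}; {C}⁺ = {C} — none reach the full schema.
{C, E}⁺: CE→DG adds D, G; D→EFG adds F → {C, D, E, F, G}. Minimal: {E}⁺ = {E}; {C}⁺ = {C} — none reach the full schema.
{C, F}⁺: CF→DEG adds D, E, G → {C, D, E, F, G}. Minimal: {F}⁺ = {F}; {C}⁺ = {C} — none reach the full schema.
Any other superkey contains one of these as a subset, so there are no further candidate keys.

{C, D}; {C, E}; {C, F}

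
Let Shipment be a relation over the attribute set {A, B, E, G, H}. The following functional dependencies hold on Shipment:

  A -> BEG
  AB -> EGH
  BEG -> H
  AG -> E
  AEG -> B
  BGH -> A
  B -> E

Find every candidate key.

{A}⁺: A→BEG adds B, E, G; AB→EGH adds H → {A, B, E, G, H}.
{B, G}⁺: B→E adds E; BEG→H adds H; BGH→A adds A → {A, B, E, G, H}. Minimal: {G}⁺ = {G}; {B}⁺ = {B, E} — none reach the full schema.
Any other superkey contains one of these as a subset, so there are no further candidate keys.

{A}; {B, G}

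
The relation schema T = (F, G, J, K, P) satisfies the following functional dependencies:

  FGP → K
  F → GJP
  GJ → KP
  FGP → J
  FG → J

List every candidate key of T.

Attribute F never appears on the right-hand side of any dependency, so F must belong to every candidate key.
{F}⁺ = {F, G, J, K, P}, which is all of the schema, so {F} is the only candidate key.

{F}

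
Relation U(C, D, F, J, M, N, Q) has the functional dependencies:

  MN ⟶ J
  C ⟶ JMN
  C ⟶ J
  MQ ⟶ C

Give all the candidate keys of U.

CDFQ, DFMQ

Attributes D, F, Q never appear on any right-hand side, so every candidate key must contain {D, F, Q}.
{D, F, Q}⁺ = {D, F, Q}, which is not all of the schema, so we must add further attributes.
{C, D, F, Q}⁺: C→JMN adds J, M, N → {C, D, F, J, M, N, Q}. Minimal: {D, F, Q}⁺ = {D, F, Q}; {C, F, Q}⁺ = {C, F, J, M, N, Q}; {C, D, Q}⁺ = {C, D, J, M, N, Q}; … — none reach the full schema.
{D, F, M, Q}⁺: MQ→C adds C; C→JMN adds J, N → {C, D, F, J, M, N, Q}. Minimal: {F, M, Q}⁺ = {C, F, J, M, N, Q}; {D, M, Q}⁺ = {C, D, J, M, N, Q}; {D, F, Q}⁺ = {D, F, Q}; … — none reach the full schema.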